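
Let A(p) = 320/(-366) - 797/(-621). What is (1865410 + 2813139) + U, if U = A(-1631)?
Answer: 177228130166/37881 ≈ 4.6786e+6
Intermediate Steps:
A(p) = 15497/37881 (A(p) = 320*(-1/366) - 797*(-1/621) = -160/183 + 797/621 = 15497/37881)
U = 15497/37881 ≈ 0.40910
(1865410 + 2813139) + U = (1865410 + 2813139) + 15497/37881 = 4678549 + 15497/37881 = 177228130166/37881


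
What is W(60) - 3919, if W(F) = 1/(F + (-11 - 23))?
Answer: -101893/26 ≈ -3919.0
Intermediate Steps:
W(F) = 1/(-34 + F) (W(F) = 1/(F - 34) = 1/(-34 + F))
W(60) - 3919 = 1/(-34 + 60) - 3919 = 1/26 - 3919 = -101893/26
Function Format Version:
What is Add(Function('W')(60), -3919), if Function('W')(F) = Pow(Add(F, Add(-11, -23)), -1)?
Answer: Rational(-101893, 26) ≈ -3919.0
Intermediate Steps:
Function('W')(F) = Pow(Add(-34, F), -1) (Function('W')(F) = Pow(Add(F, -34), -1) = Pow(Add(-34, F), -1))
Add(Function('W')(60), -3919) = Add(Pow(Add(-34, 60), -1), -3919) = Add(Pow(26, -1), -3919) = Add(Rational(1, 26), -3919) = Rational(-101893, 26)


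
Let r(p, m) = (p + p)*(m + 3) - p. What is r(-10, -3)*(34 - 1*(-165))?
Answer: 1990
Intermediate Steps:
r(p, m) = -p + 2*p*(3 + m) (r(p, m) = (2*p)*(3 + m) - p = 2*p*(3 + m) - p = -p + 2*p*(3 + m))
r(-10, -3)*(34 - 1*(-165)) = (-10*(5 + 2*(-3)))*(34 - 1*(-165)) = (-10*(5 - 6))*(34 + 165) = -10*(-1)*199 = 10*199 = 1990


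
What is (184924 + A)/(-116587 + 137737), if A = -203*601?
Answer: 62921/21150 ≈ 2.9750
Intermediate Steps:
A = -122003
(184924 + A)/(-116587 + 137737) = (184924 - 122003)/(-116587 + 137737) = 62921/21150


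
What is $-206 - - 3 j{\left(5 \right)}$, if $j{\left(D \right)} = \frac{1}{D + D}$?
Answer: $- \frac{2057}{10} \approx -205.7$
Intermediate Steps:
$j{\left(D \right)} = \frac{1}{2 D}$
$-206 - - 3 j{\left(5 \right)} = -206 - - 3 \frac{1}{2 \cdot 5} = -206 - - 3 \cdot \frac{1}{2} \cdot \frac{1}{5} = -206 - \left(-3\right) \frac{1}{10} = -206 - - \frac{3}{10} = -206 + \frac{3}{10} = - \frac{2057}{10}$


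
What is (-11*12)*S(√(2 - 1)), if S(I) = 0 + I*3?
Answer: -396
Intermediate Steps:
S(I) = 3*I (S(I) = 0 + 3*I = 3*I)
(-11*12)*S(√(2 - 1)) = (-11*12)*(3*√(2 - 1)) = -396*√1 = -396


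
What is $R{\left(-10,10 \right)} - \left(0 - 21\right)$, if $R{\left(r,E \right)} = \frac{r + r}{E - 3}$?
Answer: $\frac{127}{7} \approx 18.143$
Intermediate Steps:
$R{\left(r,E \right)} = \frac{2 r}{-3 + E}$
$R{\left(-10,10 \right)} - \left(0 - 21\right) = 2 \left(-10\right) \frac{1}{-3 + 10} - \left(0 - 21\right) = 2 \left(-10\right) \frac{1}{7} - -21 = 2 \left(-10\right) \frac{1}{7} + 21 = - \frac{20}{7} + 21 = \frac{127}{7}$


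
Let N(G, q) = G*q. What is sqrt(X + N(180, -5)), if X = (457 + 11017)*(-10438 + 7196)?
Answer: 2*I*sqrt(9299902) ≈ 6099.1*I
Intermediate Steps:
X = -37198708 (X = 11474*(-3242) = -37198708)
sqrt(X + N(180, -5)) = sqrt(-37198708 + 180*(-5)) = sqrt(-37198708 - 900) = sqrt(-37199608) = 2*I*sqrt(9299902)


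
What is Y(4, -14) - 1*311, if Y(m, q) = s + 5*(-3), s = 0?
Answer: -326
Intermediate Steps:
Y(m, q) = -15 (Y(m, q) = 0 + 5*(-3) = 0 - 15 = -15)
Y(4, -14) - 1*311 = -15 - 1*311 = -15 - 311 = -326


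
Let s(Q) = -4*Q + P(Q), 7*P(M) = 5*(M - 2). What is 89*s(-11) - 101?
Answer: 20920/7 ≈ 2988.6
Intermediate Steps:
P(M) = -10/7 + 5*M/7 (P(M) = (5*(M - 2))/7 = (5*(-2 + M))/7 = (-10 + 5*M)/7 = -10/7 + 5*M/7)
s(Q) = -10/7 - 23*Q/7 (s(Q) = -4*Q + (-10/7 + 5*Q/7) = -10/7 - 23*Q/7)
89*s(-11) - 101 = 89*(-10/7 - 23/7*(-11)) - 101 = 89*(-10/7 + 253/7) - 101 = 89*(243/7) - 101 = 21627/7 - 101 = 20920/7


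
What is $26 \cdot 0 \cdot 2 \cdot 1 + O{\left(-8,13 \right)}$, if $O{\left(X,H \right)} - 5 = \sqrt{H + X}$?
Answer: $5 + \sqrt{5} \approx 7.2361$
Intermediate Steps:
$O{\left(X,H \right)} = 5 + \sqrt{H + X}$
$26 \cdot 0 \cdot 2 \cdot 1 + O{\left(-8,13 \right)} = 26 \cdot 0 \cdot 2 \cdot 1 + \left(5 + \sqrt{13 - 8}\right) = 26 \cdot 0 \cdot 1 + \left(5 + \sqrt{5}\right) = 26 \cdot 0 + \left(5 + \sqrt{5}\right) = 0 + \left(5 + \sqrt{5}\right) = 5 + \sqrt{5}$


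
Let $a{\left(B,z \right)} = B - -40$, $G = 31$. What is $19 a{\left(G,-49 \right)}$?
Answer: $1349$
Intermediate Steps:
$a{\left(B,z \right)} = 40 + B$ ($a{\left(B,z \right)} = B + 40 = 40 + B$)
$19 a{\left(G,-49 \right)} = 19 \left(40 + 31\right) = 19 \cdot 71 = 1349$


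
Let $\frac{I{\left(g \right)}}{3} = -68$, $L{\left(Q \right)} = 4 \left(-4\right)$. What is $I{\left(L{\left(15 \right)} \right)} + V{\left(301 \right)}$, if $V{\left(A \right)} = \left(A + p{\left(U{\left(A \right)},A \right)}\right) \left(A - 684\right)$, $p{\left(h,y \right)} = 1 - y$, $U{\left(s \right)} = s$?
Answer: $-587$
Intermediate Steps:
$L{\left(Q \right)} = -16$
$I{\left(g \right)} = -204$ ($I{\left(g \right)} = 3 \left(-68\right) = -204$)
$V{\left(A \right)} = -684 + A$ ($V{\left(A \right)} = \left(A - \left(-1 + A\right)\right) \left(A - 684\right) = 1 \left(-684 + A\right) = -684 + A$)
$I{\left(L{\left(15 \right)} \right)} + V{\left(301 \right)} = -204 + \left(-684 + 301\right) = -204 - 383 = -587$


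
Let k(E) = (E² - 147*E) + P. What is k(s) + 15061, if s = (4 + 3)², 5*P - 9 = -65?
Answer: 51239/5 ≈ 10248.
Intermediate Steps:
P = -56/5 (P = 9/5 + (⅕)*(-65) = 9/5 - 13 = -56/5 ≈ -11.200)
s = 49 (s = 7² = 49)
k(E) = -56/5 + E² - 147*E (k(E) = (E² - 147*E) - 56/5 = -56/5 + E² - 147*E)
k(s) + 15061 = (-56/5 + 49² - 147*49) + 15061 = (-56/5 + 2401 - 7203) + 15061 = -24066/5 + 15061 = 51239/5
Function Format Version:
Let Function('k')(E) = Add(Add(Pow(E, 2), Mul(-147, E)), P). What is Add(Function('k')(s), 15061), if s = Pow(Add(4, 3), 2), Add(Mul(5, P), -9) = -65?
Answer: Rational(51239, 5) ≈ 10248.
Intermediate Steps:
P = Rational(-56, 5) (P = Add(Rational(9, 5), Mul(Rational(1, 5), -65)) = Add(Rational(9, 5), -13) = Rational(-56, 5) ≈ -11.200)
s = 49 (s = Pow(7, 2) = 49)
Function('k')(E) = Add(Rational(-56, 5), Pow(E, 2), Mul(-147, E)) (Function('k')(E) = Add(Add(Pow(E, 2), Mul(-147, E)), Rational(-56, 5)) = Add(Rational(-56, 5), Pow(E, 2), Mul(-147, E)))
Add(Function('k')(s), 15061) = Add(Add(Rational(-56, 5), Pow(49, 2), Mul(-147, 49)), 15061) = Add(Add(Rational(-56, 5), 2401, -7203), 15061) = Add(Rational(-24066, 5), 15061) = Rational(51239, 5)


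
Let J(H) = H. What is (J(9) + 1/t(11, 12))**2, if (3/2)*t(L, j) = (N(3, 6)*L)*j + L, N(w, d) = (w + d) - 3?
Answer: 209004849/2579236 ≈ 81.034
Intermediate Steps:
N(w, d) = -3 + d + w (N(w, d) = (d + w) - 3 = -3 + d + w)
t(L, j) = 2*L/3 + 4*L*j (t(L, j) = 2*(((-3 + 6 + 3)*L)*j + L)/3 = 2*((6*L)*j + L)/3 = 2*(6*L*j + L)/3 = 2*(L + 6*L*j)/3 = 2*L/3 + 4*L*j)
(J(9) + 1/t(11, 12))**2 = (9 + 1/((2/3)*11*(1 + 6*12)))**2 = (9 + 1/((2/3)*11*(1 + 72)))**2 = (9 + 1/((2/3)*11*73))**2 = (9 + 1/(1606/3))**2 = (9 + 3/1606)**2 = (14457/1606)**2 = 209004849/2579236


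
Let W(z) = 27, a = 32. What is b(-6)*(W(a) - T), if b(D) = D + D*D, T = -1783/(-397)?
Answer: 268080/397 ≈ 675.26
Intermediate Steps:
T = 1783/397 (T = -1783*(-1/397) = 1783/397 ≈ 4.4912)
b(D) = D + D²
b(-6)*(W(a) - T) = (-6*(1 - 6))*(27 - 1*1783/397) = (-6*(-5))*(27 - 1783/397) = 30*(8936/397) = 268080/397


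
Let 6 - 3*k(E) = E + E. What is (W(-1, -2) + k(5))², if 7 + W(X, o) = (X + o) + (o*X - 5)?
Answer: 1849/9 ≈ 205.44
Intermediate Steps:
W(X, o) = -12 + X + o + X*o (W(X, o) = -7 + ((X + o) + (o*X - 5)) = -7 + ((X + o) + (X*o - 5)) = -7 + ((X + o) + (-5 + X*o)) = -7 + (-5 + X + o + X*o) = -12 + X + o + X*o)
k(E) = 2 - 2*E/3 (k(E) = 2 - (E + E)/3 = 2 - 2*E/3)
(W(-1, -2) + k(5))² = ((-12 - 1 - 2 - 1*(-2)) + (2 - ⅔*5))² = ((-12 - 1 - 2 + 2) + (2 - 10/3))² = (-13 - 4/3)² = (-43/3)² = 1849/9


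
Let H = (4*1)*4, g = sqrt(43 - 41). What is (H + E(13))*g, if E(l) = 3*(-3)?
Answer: 7*sqrt(2) ≈ 9.8995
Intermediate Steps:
E(l) = -9
g = sqrt(2) ≈ 1.4142
H = 16 (H = 4*4 = 16)
(H + E(13))*g = (16 - 9)*sqrt(2) = 7*sqrt(2)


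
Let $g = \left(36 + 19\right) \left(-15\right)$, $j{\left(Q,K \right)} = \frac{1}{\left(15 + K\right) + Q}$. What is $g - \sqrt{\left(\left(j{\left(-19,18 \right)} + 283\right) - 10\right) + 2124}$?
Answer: $-825 - \frac{\sqrt{469826}}{14} \approx -873.96$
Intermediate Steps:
$j{\left(Q,K \right)} = \frac{1}{15 + K + Q}$
$g = -825$ ($g = 55 \left(-15\right) = -825$)
$g - \sqrt{\left(\left(j{\left(-19,18 \right)} + 283\right) - 10\right) + 2124} = -825 - \sqrt{\left(\left(\frac{1}{15 + 18 - 19} + 283\right) - 10\right) + 2124} = -825 - \sqrt{\left(\left(\frac{1}{14} + 283\right) - 10\right) + 2124} = -825 - \sqrt{\left(\frac{3963}{14} - 10\right) + 2124} = -825 - \sqrt{\frac{3823}{14} + 2124} = -825 - \sqrt{\frac{33559}{14}} = -825 - \frac{\sqrt{469826}}{14}$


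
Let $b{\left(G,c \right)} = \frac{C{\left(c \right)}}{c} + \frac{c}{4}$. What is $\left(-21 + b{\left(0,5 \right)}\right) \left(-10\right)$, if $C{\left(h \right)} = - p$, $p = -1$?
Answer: $\frac{391}{2} \approx 195.5$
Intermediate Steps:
$C{\left(h \right)} = 1$ ($C{\left(h \right)} = \left(-1\right) \left(-1\right) = 1$)
$b{\left(G,c \right)} = \frac{1}{c} + \frac{c}{4}$ ($b{\left(G,c \right)} = 1 \frac{1}{c} + \frac{c}{4} = \frac{1}{c} + c \frac{1}{4} = \frac{1}{c} + \frac{c}{4}$)
$\left(-21 + b{\left(0,5 \right)}\right) \left(-10\right) = \left(-21 + \left(\frac{1}{5} + \frac{1}{4} \cdot 5\right)\right) \left(-10\right) = \left(-21 + \left(\frac{1}{5} + \frac{5}{4}\right)\right) \left(-10\right) = \left(-21 + \frac{29}{20}\right) \left(-10\right) = \left(- \frac{391}{20}\right) \left(-10\right) = \frac{391}{2}$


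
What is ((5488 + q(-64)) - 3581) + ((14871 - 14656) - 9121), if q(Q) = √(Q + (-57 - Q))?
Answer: -6999 + I*√57 ≈ -6999.0 + 7.5498*I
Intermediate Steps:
q(Q) = I*√57 (q(Q) = √(-57) = I*√57)
((5488 + q(-64)) - 3581) + ((14871 - 14656) - 9121) = ((5488 + I*√57) - 3581) + ((14871 - 14656) - 9121) = (1907 + I*√57) + (215 - 9121) = (1907 + I*√57) - 8906 = -6999 + I*√57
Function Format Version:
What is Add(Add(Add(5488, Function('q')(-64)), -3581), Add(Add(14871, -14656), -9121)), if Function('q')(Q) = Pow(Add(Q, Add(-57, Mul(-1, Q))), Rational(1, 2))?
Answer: Add(-6999, Mul(I, Pow(57, Rational(1, 2)))) ≈ Add(-6999.0, Mul(7.5498, I))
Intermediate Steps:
Function('q')(Q) = Mul(I, Pow(57, Rational(1, 2))) (Function('q')(Q) = Pow(-57, Rational(1, 2)) = Mul(I, Pow(57, Rational(1, 2))))
Add(Add(Add(5488, Function('q')(-64)), -3581), Add(Add(14871, -14656), -9121)) = Add(Add(Add(5488, Mul(I, Pow(57, Rational(1, 2)))), -3581), Add(Add(14871, -14656), -9121)) = Add(Add(1907, Mul(I, Pow(57, Rational(1, 2)))), Add(215, -9121)) = Add(Add(1907, Mul(I, Pow(57, Rational(1, 2)))), -8906) = Add(-6999, Mul(I, Pow(57, Rational(1, 2))))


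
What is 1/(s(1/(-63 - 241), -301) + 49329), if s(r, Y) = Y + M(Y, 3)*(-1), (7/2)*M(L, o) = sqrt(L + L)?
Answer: 85799/4206553458 + I*sqrt(602)/8413106916 ≈ 2.0397e-5 + 2.9164e-9*I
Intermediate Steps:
M(L, o) = 2*sqrt(2)*sqrt(L)/7 (M(L, o) = 2*sqrt(L + L)/7 = 2*sqrt(2*L)/7 = 2*(sqrt(2)*sqrt(L))/7 = 2*sqrt(2)*sqrt(L)/7)
s(r, Y) = Y - 2*sqrt(2)*sqrt(Y)/7 (s(r, Y) = Y + (2*sqrt(2)*sqrt(Y)/7)*(-1) = Y - 2*sqrt(2)*sqrt(Y)/7)
1/(s(1/(-63 - 241), -301) + 49329) = 1/((-301 - 2*sqrt(2)*sqrt(-301)/7) + 49329) = 1/((-301 - 2*sqrt(2)*I*sqrt(301)/7) + 49329) = 1/((-301 - 2*I*sqrt(602)/7) + 49329) = 1/(49028 - 2*I*sqrt(602)/7)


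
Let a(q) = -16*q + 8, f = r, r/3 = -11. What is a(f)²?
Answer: 287296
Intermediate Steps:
r = -33 (r = 3*(-11) = -33)
f = -33
a(q) = 8 - 16*q
a(f)² = (8 - 16*(-33))² = (8 + 528)² = 536² = 287296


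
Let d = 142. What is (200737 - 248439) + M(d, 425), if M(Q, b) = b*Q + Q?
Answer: 12790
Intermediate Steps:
M(Q, b) = Q + Q*b (M(Q, b) = Q*b + Q = Q + Q*b)
(200737 - 248439) + M(d, 425) = (200737 - 248439) + 142*(1 + 425) = -47702 + 142*426 = -47702 + 60492 = 12790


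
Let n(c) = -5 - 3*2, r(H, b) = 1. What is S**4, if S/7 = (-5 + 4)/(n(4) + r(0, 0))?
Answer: 2401/10000 ≈ 0.24010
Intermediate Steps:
n(c) = -11 (n(c) = -5 - 6 = -11)
S = 7/10 (S = 7*((-5 + 4)/(-11 + 1)) = 7*(-1/(-10)) = 7*(-1*(-1/10)) = 7*(1/10) = 7/10 ≈ 0.70000)
S**4 = (7/10)**4 = 2401/10000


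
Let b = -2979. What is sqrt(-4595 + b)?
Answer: I*sqrt(7574) ≈ 87.029*I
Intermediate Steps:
sqrt(-4595 + b) = sqrt(-4595 - 2979) = sqrt(-7574) = I*sqrt(7574)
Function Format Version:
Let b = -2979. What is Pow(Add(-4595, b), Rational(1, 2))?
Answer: Mul(I, Pow(7574, Rational(1, 2))) ≈ Mul(87.029, I)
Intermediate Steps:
Pow(Add(-4595, b), Rational(1, 2)) = Pow(Add(-4595, -2979), Rational(1, 2)) = Pow(-7574, Rational(1, 2)) = Mul(I, Pow(7574, Rational(1, 2)))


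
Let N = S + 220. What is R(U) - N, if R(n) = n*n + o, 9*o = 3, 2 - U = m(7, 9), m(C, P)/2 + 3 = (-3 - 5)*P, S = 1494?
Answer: 64171/3 ≈ 21390.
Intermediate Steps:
m(C, P) = -6 - 16*P (m(C, P) = -6 + 2*((-3 - 5)*P) = -6 + 2*(-8*P) = -6 - 16*P)
N = 1714 (N = 1494 + 220 = 1714)
U = 152 (U = 2 - (-6 - 16*9) = 2 - (-6 - 144) = 2 - 1*(-150) = 2 + 150 = 152)
o = ⅓ (o = (⅑)*3 = ⅓ ≈ 0.33333)
R(n) = ⅓ + n² (R(n) = n*n + ⅓ = n² + ⅓ = ⅓ + n²)
R(U) - N = (⅓ + 152²) - 1*1714 = (⅓ + 23104) - 1714 = 69313/3 - 1714 = 64171/3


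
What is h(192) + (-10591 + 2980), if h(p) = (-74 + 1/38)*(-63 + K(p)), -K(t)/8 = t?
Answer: 4205571/38 ≈ 1.1067e+5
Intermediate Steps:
K(t) = -8*t
h(p) = 177093/38 + 11244*p/19 (h(p) = (-74 + 1/38)*(-63 - 8*p) = -2811*(-63 - 8*p)/38 = 177093/38 + 11244*p/19)
h(192) + (-10591 + 2980) = (177093/38 + (11244/19)*192) + (-10591 + 2980) = (177093/38 + 2158848/19) - 7611 = 4494789/38 - 7611 = 4205571/38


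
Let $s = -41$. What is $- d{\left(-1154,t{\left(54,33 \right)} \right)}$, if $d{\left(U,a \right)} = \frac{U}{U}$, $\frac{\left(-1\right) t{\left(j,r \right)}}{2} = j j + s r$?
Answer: $-1$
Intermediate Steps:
$t{\left(j,r \right)} = - 2 j^{2} + 82 r$ ($t{\left(j,r \right)} = - 2 \left(j j - 41 r\right) = - 2 \left(j^{2} - 41 r\right) = - 2 j^{2} + 82 r$)
$d{\left(U,a \right)} = 1$
$- d{\left(-1154,t{\left(54,33 \right)} \right)} = \left(-1\right) 1 = -1$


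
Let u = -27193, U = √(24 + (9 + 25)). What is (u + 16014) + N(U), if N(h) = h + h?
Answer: -11179 + 2*√58 ≈ -11164.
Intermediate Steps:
U = √58 (U = √(24 + 34) = √58 ≈ 7.6158)
N(h) = 2*h
(u + 16014) + N(U) = (-27193 + 16014) + 2*√58 = -11179 + 2*√58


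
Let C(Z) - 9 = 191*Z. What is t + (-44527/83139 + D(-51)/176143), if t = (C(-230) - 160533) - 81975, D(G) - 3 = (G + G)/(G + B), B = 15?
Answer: -1198450055097319/4184100822 ≈ -2.8643e+5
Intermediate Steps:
C(Z) = 9 + 191*Z
D(G) = 3 + 2*G/(15 + G) (D(G) = 3 + (G + G)/(G + 15) = 3 + (2*G)/(15 + G) = 3 + 2*G/(15 + G))
t = -286429 (t = ((9 + 191*(-230)) - 160533) - 81975 = ((9 - 43930) - 160533) - 81975 = (-43921 - 160533) - 81975 = -204454 - 81975 = -286429)
t + (-44527/83139 + D(-51)/176143) = -286429 + (-44527/83139 + (5*(9 - 51)/(15 - 51))/176143) = -286429 + (-44527*1/83139 + (5*(-42)/(-36))*(1/176143)) = -286429 + (-6361/11877 + (5*(-1/36)*(-42))*(1/176143)) = -286429 + (-6361/11877 + (35/6)*(1/176143)) = -286429 + (-6361/11877 + 35/1056858) = -286429 - 2240752681/4184100822 = -1198450055097319/4184100822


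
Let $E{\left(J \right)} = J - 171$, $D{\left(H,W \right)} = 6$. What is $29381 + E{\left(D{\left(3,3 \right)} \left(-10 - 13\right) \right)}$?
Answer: $29072$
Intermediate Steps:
$E{\left(J \right)} = -171 + J$ ($E{\left(J \right)} = J - 171 = -171 + J$)
$29381 + E{\left(D{\left(3,3 \right)} \left(-10 - 13\right) \right)} = 29381 - \left(171 - 6 \left(-10 - 13\right)\right) = 29381 + \left(-171 + 6 \left(-23\right)\right) = 29381 - 309 = 29072$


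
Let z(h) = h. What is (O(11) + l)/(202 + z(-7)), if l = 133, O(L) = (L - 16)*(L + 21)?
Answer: -9/65 ≈ -0.13846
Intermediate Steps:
O(L) = (-16 + L)*(21 + L)
(O(11) + l)/(202 + z(-7)) = ((-336 + 11² + 5*11) + 133)/(202 - 7) = ((-336 + 121 + 55) + 133)/195 = (-160 + 133)*(1/195) = -27*1/195 = -9/65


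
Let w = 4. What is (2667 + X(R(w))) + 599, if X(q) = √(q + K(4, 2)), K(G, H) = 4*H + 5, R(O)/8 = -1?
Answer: 3266 + √5 ≈ 3268.2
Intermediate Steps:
R(O) = -8 (R(O) = 8*(-1) = -8)
K(G, H) = 5 + 4*H
X(q) = √(13 + q) (X(q) = √(q + (5 + 4*2)) = √(q + (5 + 8)) = √(q + 13) = √(13 + q))
(2667 + X(R(w))) + 599 = (2667 + √(13 - 8)) + 599 = (2667 + √5) + 599 = 3266 + √5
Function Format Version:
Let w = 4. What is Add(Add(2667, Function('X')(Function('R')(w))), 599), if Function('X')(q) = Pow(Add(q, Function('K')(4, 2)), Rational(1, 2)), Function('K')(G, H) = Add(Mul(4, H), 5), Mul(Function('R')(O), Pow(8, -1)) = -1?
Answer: Add(3266, Pow(5, Rational(1, 2))) ≈ 3268.2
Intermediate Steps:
Function('R')(O) = -8 (Function('R')(O) = Mul(8, -1) = -8)
Function('K')(G, H) = Add(5, Mul(4, H))
Function('X')(q) = Pow(Add(13, q), Rational(1, 2)) (Function('X')(q) = Pow(Add(q, Add(5, Mul(4, 2))), Rational(1, 2)) = Pow(Add(q, Add(5, 8)), Rational(1, 2)) = Pow(Add(q, 13), Rational(1, 2)) = Pow(Add(13, q), Rational(1, 2)))
Add(Add(2667, Function('X')(Function('R')(w))), 599) = Add(Add(2667, Pow(Add(13, -8), Rational(1, 2))), 599) = Add(Add(2667, Pow(5, Rational(1, 2))), 599) = Add(3266, Pow(5, Rational(1, 2)))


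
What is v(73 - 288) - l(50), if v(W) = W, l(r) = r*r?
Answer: -2715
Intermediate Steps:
l(r) = r²
v(73 - 288) - l(50) = (73 - 288) - 1*50² = -215 - 1*2500 = -215 - 2500 = -2715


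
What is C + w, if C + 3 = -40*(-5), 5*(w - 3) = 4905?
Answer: 1181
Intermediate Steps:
w = 984 (w = 3 + (⅕)*4905 = 3 + 981 = 984)
C = 197 (C = -3 - 40*(-5) = -3 + 200 = 197)
C + w = 197 + 984 = 1181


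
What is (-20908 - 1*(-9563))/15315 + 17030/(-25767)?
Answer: -36876071/26308107 ≈ -1.4017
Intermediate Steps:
(-20908 - 1*(-9563))/15315 + 17030/(-25767) = (-20908 + 9563)*(1/15315) + 17030*(-1/25767) = -11345*1/15315 - 17030/25767 = -2269/3063 - 17030/25767 = -36876071/26308107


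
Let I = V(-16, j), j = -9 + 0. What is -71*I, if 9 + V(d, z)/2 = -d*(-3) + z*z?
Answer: -3408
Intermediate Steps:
j = -9
V(d, z) = -18 + 2*z**2 + 6*d (V(d, z) = -18 + 2*(-d*(-3) + z*z) = -18 + 2*(3*d + z**2) = -18 + 2*(z**2 + 3*d) = -18 + (2*z**2 + 6*d) = -18 + 2*z**2 + 6*d)
I = 48 (I = -18 + 2*(-9)**2 + 6*(-16) = -18 + 2*81 - 96 = -18 + 162 - 96 = 48)
-71*I = -71*48 = -3408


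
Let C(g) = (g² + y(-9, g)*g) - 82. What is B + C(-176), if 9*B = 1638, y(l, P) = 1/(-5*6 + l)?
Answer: 1212140/39 ≈ 31081.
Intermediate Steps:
y(l, P) = 1/(-30 + l)
B = 182 (B = (⅑)*1638 = 182)
C(g) = -82 + g² - g/39 (C(g) = (g² + g/(-30 - 9)) - 82 = (g² + g/(-39)) - 82 = (g² - g/39) - 82 = -82 + g² - g/39)
B + C(-176) = 182 + (-82 + (-176)² - 1/39*(-176)) = 182 + (-82 + 30976 + 176/39) = 182 + 1205042/39 = 1212140/39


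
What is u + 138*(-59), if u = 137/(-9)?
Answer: -73415/9 ≈ -8157.2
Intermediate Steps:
u = -137/9 (u = 137*(-1/9) = -137/9 ≈ -15.222)
u + 138*(-59) = -137/9 + 138*(-59) = -137/9 - 8142 = -73415/9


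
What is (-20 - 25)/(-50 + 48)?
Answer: 45/2 ≈ 22.500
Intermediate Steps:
(-20 - 25)/(-50 + 48) = -45/(-2) = -45*(-½) = 45/2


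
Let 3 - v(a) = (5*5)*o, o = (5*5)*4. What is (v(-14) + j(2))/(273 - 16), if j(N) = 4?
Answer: -2493/257 ≈ -9.7004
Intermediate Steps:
o = 100 (o = 25*4 = 100)
v(a) = -2497 (v(a) = 3 - 5*5*100 = 3 - 25*100 = 3 - 1*2500 = 3 - 2500 = -2497)
(v(-14) + j(2))/(273 - 16) = (-2497 + 4)/(273 - 16) = -2493/257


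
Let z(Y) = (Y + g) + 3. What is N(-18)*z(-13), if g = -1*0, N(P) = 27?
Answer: -270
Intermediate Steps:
g = 0
z(Y) = 3 + Y (z(Y) = (Y + 0) + 3 = Y + 3 = 3 + Y)
N(-18)*z(-13) = 27*(3 - 13) = 27*(-10) = -270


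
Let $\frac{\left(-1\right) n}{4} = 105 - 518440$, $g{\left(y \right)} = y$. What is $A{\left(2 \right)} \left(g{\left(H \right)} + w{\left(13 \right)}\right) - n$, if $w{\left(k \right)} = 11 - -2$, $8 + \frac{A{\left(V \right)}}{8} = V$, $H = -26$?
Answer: $-2072716$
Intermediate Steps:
$A{\left(V \right)} = -64 + 8 V$
$n = 2073340$ ($n = - 4 \left(105 - 518440\right) = \left(-4\right) \left(-518335\right) = 2073340$)
$w{\left(k \right)} = 13$ ($w{\left(k \right)} = 11 + 2 = 13$)
$A{\left(2 \right)} \left(g{\left(H \right)} + w{\left(13 \right)}\right) - n = \left(-64 + 8 \cdot 2\right) \left(-26 + 13\right) - 2073340 = \left(-64 + 16\right) \left(-13\right) - 2073340 = \left(-48\right) \left(-13\right) - 2073340 = 624 - 2073340 = -2072716$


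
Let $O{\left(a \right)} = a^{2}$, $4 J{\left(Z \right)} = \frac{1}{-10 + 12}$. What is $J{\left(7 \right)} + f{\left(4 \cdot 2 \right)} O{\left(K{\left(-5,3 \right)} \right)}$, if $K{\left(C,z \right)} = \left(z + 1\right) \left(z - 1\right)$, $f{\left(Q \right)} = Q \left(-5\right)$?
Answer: $- \frac{20479}{8} \approx -2559.9$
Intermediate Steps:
$f{\left(Q \right)} = - 5 Q$
$J{\left(Z \right)} = \frac{1}{8}$ ($J{\left(Z \right)} = \frac{1}{4 \left(-10 + 12\right)} = \frac{1}{4 \cdot 2} = \frac{1}{4} \cdot \frac{1}{2} = \frac{1}{8}$)
$K{\left(C,z \right)} = \left(1 + z\right) \left(-1 + z\right)$
$J{\left(7 \right)} + f{\left(4 \cdot 2 \right)} O{\left(K{\left(-5,3 \right)} \right)} = \frac{1}{8} + - 5 \cdot 4 \cdot 2 \left(-1 + 3^{2}\right)^{2} = \frac{1}{8} + \left(-5\right) 8 \left(-1 + 9\right)^{2} = \frac{1}{8} - 40 \cdot 8^{2} = \frac{1}{8} - 2560 = - \frac{20479}{8}$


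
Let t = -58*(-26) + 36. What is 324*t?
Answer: 500256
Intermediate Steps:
t = 1544 (t = 1508 + 36 = 1544)
324*t = 324*1544 = 500256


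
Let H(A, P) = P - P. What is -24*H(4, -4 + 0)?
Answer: 0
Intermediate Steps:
H(A, P) = 0
-24*H(4, -4 + 0) = -24*0 = 0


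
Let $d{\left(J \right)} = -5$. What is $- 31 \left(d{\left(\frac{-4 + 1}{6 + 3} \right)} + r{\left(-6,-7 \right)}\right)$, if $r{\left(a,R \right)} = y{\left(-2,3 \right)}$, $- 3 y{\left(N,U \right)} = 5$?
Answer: $\frac{620}{3} \approx 206.67$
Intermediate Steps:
$y{\left(N,U \right)} = - \frac{5}{3}$ ($y{\left(N,U \right)} = \left(- \frac{1}{3}\right) 5 = - \frac{5}{3}$)
$r{\left(a,R \right)} = - \frac{5}{3}$
$- 31 \left(d{\left(\frac{-4 + 1}{6 + 3} \right)} + r{\left(-6,-7 \right)}\right) = - 31 \left(-5 - \frac{5}{3}\right) = \left(-31\right) \left(- \frac{20}{3}\right) = \frac{620}{3}$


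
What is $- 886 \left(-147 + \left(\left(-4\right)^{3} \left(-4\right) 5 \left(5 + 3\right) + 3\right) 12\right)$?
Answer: $-108773334$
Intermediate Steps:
$- 886 \left(-147 + \left(\left(-4\right)^{3} \left(-4\right) 5 \left(5 + 3\right) + 3\right) 12\right) = - 886 \left(-147 + \left(\left(-64\right) \left(-4\right) 5 \cdot 8 + 3\right) 12\right) = - 886 \left(-147 + \left(256 \cdot 5 \cdot 8 + 3\right) 12\right) = - 886 \left(-147 + \left(1280 \cdot 8 + 3\right) 12\right) = - 886 \left(-147 + \left(10240 + 3\right) 12\right) = - 886 \left(-147 + 10243 \cdot 12\right) = - 886 \left(-147 + 122916\right) = \left(-886\right) 122769 = -108773334$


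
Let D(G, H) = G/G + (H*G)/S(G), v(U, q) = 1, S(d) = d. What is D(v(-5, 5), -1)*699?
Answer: 0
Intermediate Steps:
D(G, H) = 1 + H (D(G, H) = G/G + (H*G)/G = 1 + (G*H)/G = 1 + H)
D(v(-5, 5), -1)*699 = (1 - 1)*699 = 0*699 = 0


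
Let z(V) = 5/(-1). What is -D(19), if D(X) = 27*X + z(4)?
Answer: -508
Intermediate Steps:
z(V) = -5 (z(V) = 5*(-1) = -5)
D(X) = -5 + 27*X (D(X) = 27*X - 5 = -5 + 27*X)
-D(19) = -(-5 + 27*19) = -(-5 + 513) = -1*508 = -508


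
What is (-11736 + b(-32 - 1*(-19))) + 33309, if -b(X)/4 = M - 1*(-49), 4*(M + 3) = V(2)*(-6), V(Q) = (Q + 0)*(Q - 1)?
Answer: 21401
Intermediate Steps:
V(Q) = Q*(-1 + Q)
M = -6 (M = -3 + ((2*(-1 + 2))*(-6))/4 = -3 + ((2*1)*(-6))/4 = -3 + (2*(-6))/4 = -3 + (1/4)*(-12) = -3 - 3 = -6)
b(X) = -172 (b(X) = -4*(-6 - 1*(-49)) = -4*(-6 + 49) = -4*43 = -172)
(-11736 + b(-32 - 1*(-19))) + 33309 = (-11736 - 172) + 33309 = -11908 + 33309 = 21401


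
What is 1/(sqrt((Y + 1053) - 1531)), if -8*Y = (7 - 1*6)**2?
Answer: -2*I*sqrt(34)/255 ≈ -0.045733*I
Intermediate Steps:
Y = -1/8 (Y = -(7 - 1*6)**2/8 = -(7 - 6)**2/8 = -1/8*1**2 = -1/8*1 = -1/8 ≈ -0.12500)
1/(sqrt((Y + 1053) - 1531)) = 1/(sqrt((-1/8 + 1053) - 1531)) = 1/(sqrt(8423/8 - 1531)) = 1/(sqrt(-3825/8)) = 1/(15*I*sqrt(34)/4) = -2*I*sqrt(34)/255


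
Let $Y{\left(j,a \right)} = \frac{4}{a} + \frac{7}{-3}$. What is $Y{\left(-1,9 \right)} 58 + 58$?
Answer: $- \frac{464}{9} \approx -51.556$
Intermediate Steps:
$Y{\left(j,a \right)} = - \frac{7}{3} + \frac{4}{a}$ ($Y{\left(j,a \right)} = \frac{4}{a} + 7 \left(- \frac{1}{3}\right) = \frac{4}{a} - \frac{7}{3} = - \frac{7}{3} + \frac{4}{a}$)
$Y{\left(-1,9 \right)} 58 + 58 = \left(- \frac{7}{3} + \frac{4}{9}\right) 58 + 58 = \left(- \frac{17}{9}\right) 58 + 58 = - \frac{986}{9} + 58 = - \frac{464}{9}$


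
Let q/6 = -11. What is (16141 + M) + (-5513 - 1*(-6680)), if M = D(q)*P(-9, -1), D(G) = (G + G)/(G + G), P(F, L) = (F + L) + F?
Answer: 17289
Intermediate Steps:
q = -66 (q = 6*(-11) = -66)
P(F, L) = L + 2*F
D(G) = 1 (D(G) = (2*G)/((2*G)) = (2*G)*(1/(2*G)) = 1)
M = -19 (M = 1*(-1 + 2*(-9)) = 1*(-1 - 18) = 1*(-19) = -19)
(16141 + M) + (-5513 - 1*(-6680)) = (16141 - 19) + (-5513 - 1*(-6680)) = 16122 + (-5513 + 6680) = 16122 + 1167 = 17289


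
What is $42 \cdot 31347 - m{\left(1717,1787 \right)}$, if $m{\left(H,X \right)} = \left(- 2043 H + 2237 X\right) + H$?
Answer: $825169$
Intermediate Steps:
$m{\left(H,X \right)} = - 2042 H + 2237 X$
$42 \cdot 31347 - m{\left(1717,1787 \right)} = 42 \cdot 31347 - \left(\left(-2042\right) 1717 + 2237 \cdot 1787\right) = 1316574 - \left(-3506114 + 3997519\right) = 1316574 - 491405 = 825169$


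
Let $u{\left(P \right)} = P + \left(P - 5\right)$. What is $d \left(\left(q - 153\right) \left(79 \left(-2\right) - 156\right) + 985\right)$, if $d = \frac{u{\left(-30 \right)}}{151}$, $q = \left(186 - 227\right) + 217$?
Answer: $\frac{405405}{151} \approx 2684.8$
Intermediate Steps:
$q = 176$ ($q = -41 + 217 = 176$)
$u{\left(P \right)} = -5 + 2 P$ ($u{\left(P \right)} = P + \left(P - 5\right) = P + \left(-5 + P\right) = -5 + 2 P$)
$d = - \frac{65}{151}$ ($d = \frac{-5 + 2 \left(-30\right)}{151} = \left(-5 - 60\right) \frac{1}{151} = \left(-65\right) \frac{1}{151} = - \frac{65}{151} \approx -0.43046$)
$d \left(\left(q - 153\right) \left(79 \left(-2\right) - 156\right) + 985\right) = - \frac{65 \left(\left(176 - 153\right) \left(79 \left(-2\right) - 156\right) + 985\right)}{151} = - \frac{65 \left(23 \left(-158 - 156\right) + 985\right)}{151} = - \frac{65 \left(23 \left(-314\right) + 985\right)}{151} = - \frac{65 \left(-7222 + 985\right)}{151} = \left(- \frac{65}{151}\right) \left(-6237\right) = \frac{405405}{151}$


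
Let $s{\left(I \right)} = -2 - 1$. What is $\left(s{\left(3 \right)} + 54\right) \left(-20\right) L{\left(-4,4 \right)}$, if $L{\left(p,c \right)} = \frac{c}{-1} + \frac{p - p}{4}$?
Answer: $4080$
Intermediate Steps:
$s{\left(I \right)} = -3$
$L{\left(p,c \right)} = - c$ ($L{\left(p,c \right)} = c \left(-1\right) + 0 \cdot \frac{1}{4} = - c + 0 = - c$)
$\left(s{\left(3 \right)} + 54\right) \left(-20\right) L{\left(-4,4 \right)} = \left(-3 + 54\right) \left(-20\right) \left(\left(-1\right) 4\right) = 51 \left(-20\right) \left(-4\right) = \left(-1020\right) \left(-4\right) = 4080$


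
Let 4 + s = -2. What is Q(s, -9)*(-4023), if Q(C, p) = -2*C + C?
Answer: -24138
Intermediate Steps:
s = -6 (s = -4 - 2 = -6)
Q(C, p) = -C
Q(s, -9)*(-4023) = -1*(-6)*(-4023) = 6*(-4023) = -24138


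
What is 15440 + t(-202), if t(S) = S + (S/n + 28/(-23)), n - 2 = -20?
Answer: 3156337/207 ≈ 15248.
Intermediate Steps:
n = -18 (n = 2 - 20 = -18)
t(S) = -28/23 + 17*S/18 (t(S) = S + (S/(-18) + 28/(-23)) = S + (S*(-1/18) + 28*(-1/23)) = S + (-S/18 - 28/23) = S + (-28/23 - S/18) = -28/23 + 17*S/18)
15440 + t(-202) = 15440 + (-28/23 + (17/18)*(-202)) = 15440 + (-28/23 - 1717/9) = 15440 - 39743/207 = 3156337/207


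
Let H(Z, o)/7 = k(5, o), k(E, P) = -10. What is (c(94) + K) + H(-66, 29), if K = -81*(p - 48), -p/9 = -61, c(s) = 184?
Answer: -40467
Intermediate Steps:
p = 549 (p = -9*(-61) = 549)
H(Z, o) = -70 (H(Z, o) = 7*(-10) = -70)
K = -40581 (K = -81*(549 - 48) = -81*501 = -40581)
(c(94) + K) + H(-66, 29) = (184 - 40581) - 70 = -40397 - 70 = -40467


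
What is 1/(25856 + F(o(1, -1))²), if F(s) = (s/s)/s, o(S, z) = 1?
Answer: 1/25857 ≈ 3.8674e-5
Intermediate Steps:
F(s) = 1/s
1/(25856 + F(o(1, -1))²) = 1/(25856 + (1/1)²) = 1/(25856 + 1²) = 1/(25856 + 1) = 1/25857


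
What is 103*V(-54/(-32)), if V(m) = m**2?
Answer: 75087/256 ≈ 293.31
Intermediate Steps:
103*V(-54/(-32)) = 103*(-54/(-32))**2 = 103*(-54*(-1/32))**2 = 103*(27/16)**2 = 103*(729/256) = 75087/256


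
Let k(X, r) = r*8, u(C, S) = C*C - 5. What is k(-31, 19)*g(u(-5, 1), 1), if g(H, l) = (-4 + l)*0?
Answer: 0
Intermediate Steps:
u(C, S) = -5 + C² (u(C, S) = C² - 5 = -5 + C²)
k(X, r) = 8*r
g(H, l) = 0
k(-31, 19)*g(u(-5, 1), 1) = (8*19)*0 = 152*0 = 0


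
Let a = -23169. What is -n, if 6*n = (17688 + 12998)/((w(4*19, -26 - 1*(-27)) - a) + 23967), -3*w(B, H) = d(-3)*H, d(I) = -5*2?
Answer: -15343/141418 ≈ -0.10849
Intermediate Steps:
d(I) = -10
w(B, H) = 10*H/3 (w(B, H) = -(-10)*H/3 = 10*H/3)
n = 15343/141418 (n = ((17688 + 12998)/((10*(-26 - 1*(-27))/3 - 1*(-23169)) + 23967))/6 = (30686/((10*(-26 + 27)/3 + 23169) + 23967))/6 = (30686/(((10/3)*1 + 23169) + 23967))/6 = (30686/((10/3 + 23169) + 23967))/6 = (30686/(69517/3 + 23967))/6 = (30686/(141418/3))/6 = (30686*(3/141418))/6 = (⅙)*(46029/70709) = 15343/141418 ≈ 0.10849)
-n = -1*15343/141418 = -15343/141418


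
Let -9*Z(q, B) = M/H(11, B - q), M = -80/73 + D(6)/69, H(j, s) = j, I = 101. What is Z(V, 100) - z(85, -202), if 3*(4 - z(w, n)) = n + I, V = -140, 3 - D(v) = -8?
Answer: -18778256/498663 ≈ -37.657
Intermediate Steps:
D(v) = 11 (D(v) = 3 - 1*(-8) = 3 + 8 = 11)
M = -4717/5037 (M = -80/73 + 11/69 = -4717/5037 ≈ -0.93647)
z(w, n) = -89/3 - n/3 (z(w, n) = 4 - (n + 101)/3 = 4 - (101 + n)/3 = 4 + (-101/3 - n/3) = -89/3 - n/3)
Z(q, B) = 4717/498663 (Z(q, B) = -(-4717)/(45333*11) = -⅑*(-4717/55407) = 4717/498663)
Z(V, 100) - z(85, -202) = 4717/498663 - (-89/3 - ⅓*(-202)) = 4717/498663 - (-89/3 + 202/3) = 4717/498663 - 1*113/3 = 4717/498663 - 113/3 = -18778256/498663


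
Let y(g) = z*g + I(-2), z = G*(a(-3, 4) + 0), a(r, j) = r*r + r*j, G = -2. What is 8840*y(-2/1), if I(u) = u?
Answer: -123760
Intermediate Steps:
a(r, j) = r² + j*r
z = 6 (z = -2*(-3*(4 - 3) + 0) = -2*(-3*1 + 0) = -2*(-3 + 0) = -2*(-3) = 6)
y(g) = -2 + 6*g (y(g) = 6*g - 2 = -2 + 6*g)
8840*y(-2/1) = 8840*(-2 + 6*(-2/1)) = 8840*(-2 + 6*(-2*1)) = 8840*(-2 + 6*(-2)) = 8840*(-2 - 12) = 8840*(-14) = -123760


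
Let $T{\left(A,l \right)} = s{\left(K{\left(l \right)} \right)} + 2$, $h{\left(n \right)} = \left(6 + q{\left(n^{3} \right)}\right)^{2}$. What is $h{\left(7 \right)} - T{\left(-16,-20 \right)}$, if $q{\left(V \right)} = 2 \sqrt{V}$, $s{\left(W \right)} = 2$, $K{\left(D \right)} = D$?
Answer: $1404 + 168 \sqrt{7} \approx 1848.5$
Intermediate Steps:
$h{\left(n \right)} = \left(6 + 2 \sqrt{n^{3}}\right)^{2}$
$T{\left(A,l \right)} = 4$ ($T{\left(A,l \right)} = 2 + 2 = 4$)
$h{\left(7 \right)} - T{\left(-16,-20 \right)} = 4 \left(3 + \sqrt{7^{3}}\right)^{2} - 4 = 4 \left(3 + \sqrt{343}\right)^{2} - 4 = 4 \left(3 + 7 \sqrt{7}\right)^{2} - 4 = -4 + 4 \left(3 + 7 \sqrt{7}\right)^{2}$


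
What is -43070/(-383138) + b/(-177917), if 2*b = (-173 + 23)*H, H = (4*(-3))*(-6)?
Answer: 4865915195/34083381773 ≈ 0.14277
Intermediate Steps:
H = 72 (H = -12*(-6) = 72)
b = -5400 (b = ((-173 + 23)*72)/2 = (-150*72)/2 = (1/2)*(-10800) = -5400)
-43070/(-383138) + b/(-177917) = -43070/(-383138) - 5400/(-177917) = -43070*(-1/383138) - 5400*(-1/177917) = 21535/191569 + 5400/177917 = 4865915195/34083381773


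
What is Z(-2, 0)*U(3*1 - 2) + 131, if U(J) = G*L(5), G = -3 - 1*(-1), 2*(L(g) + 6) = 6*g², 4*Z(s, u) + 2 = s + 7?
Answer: 55/2 ≈ 27.500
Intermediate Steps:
Z(s, u) = 5/4 + s/4 (Z(s, u) = -½ + (s + 7)/4 = -½ + (7 + s)/4 = -½ + (7/4 + s/4) = 5/4 + s/4)
L(g) = -6 + 3*g² (L(g) = -6 + (6*g²)/2 = -6 + 3*g²)
G = -2 (G = -3 + 1 = -2)
U(J) = -138 (U(J) = -2*(-6 + 3*5²) = -2*(-6 + 3*25) = -2*(-6 + 75) = -2*69 = -138)
Z(-2, 0)*U(3*1 - 2) + 131 = (5/4 + (¼)*(-2))*(-138) + 131 = (5/4 - ½)*(-138) + 131 = (¾)*(-138) + 131 = -207/2 + 131 = 55/2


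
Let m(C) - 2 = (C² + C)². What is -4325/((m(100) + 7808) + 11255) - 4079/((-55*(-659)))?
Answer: -83266663152/739608692185 ≈ -0.11258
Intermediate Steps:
m(C) = 2 + (C + C²)² (m(C) = 2 + (C² + C)² = 2 + (C + C²)²)
-4325/((m(100) + 7808) + 11255) - 4079/((-55*(-659))) = -4325/(((2 + 100²*(1 + 100)²) + 7808) + 11255) - 4079/((-55*(-659))) = -4325/(((2 + 10000*101²) + 7808) + 11255) - 4079/36245 = -4325/(((2 + 10000*10201) + 7808) + 11255) - 4079*1/36245 = -4325/(((2 + 102010000) + 7808) + 11255) - 4079/36245 = -4325/((102010002 + 7808) + 11255) - 4079/36245 = -4325/(102017810 + 11255) - 4079/36245 = -4325/102029065 - 4079/36245 = -4325*1/102029065 - 4079/36245 = -865/20405813 - 4079/36245 = -83266663152/739608692185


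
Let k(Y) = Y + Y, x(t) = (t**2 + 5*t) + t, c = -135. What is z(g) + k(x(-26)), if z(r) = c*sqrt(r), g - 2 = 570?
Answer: 1040 - 270*sqrt(143) ≈ -2188.7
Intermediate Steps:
g = 572 (g = 2 + 570 = 572)
x(t) = t**2 + 6*t
z(r) = -135*sqrt(r)
k(Y) = 2*Y
z(g) + k(x(-26)) = -270*sqrt(143) + 2*(-26*(6 - 26)) = -270*sqrt(143) + 2*(-26*(-20)) = -270*sqrt(143) + 2*520 = -270*sqrt(143) + 1040 = 1040 - 270*sqrt(143)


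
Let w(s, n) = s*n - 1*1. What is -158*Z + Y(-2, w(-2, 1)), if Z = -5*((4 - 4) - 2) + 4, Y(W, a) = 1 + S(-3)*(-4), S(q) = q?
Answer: -2199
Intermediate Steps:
w(s, n) = -1 + n*s (w(s, n) = n*s - 1 = -1 + n*s)
Y(W, a) = 13 (Y(W, a) = 1 - 3*(-4) = 1 + 12 = 13)
Z = 14 (Z = -5*(0 - 2) + 4 = -5*(-2) + 4 = 10 + 4 = 14)
-158*Z + Y(-2, w(-2, 1)) = -158*14 + 13 = -2212 + 13 = -2199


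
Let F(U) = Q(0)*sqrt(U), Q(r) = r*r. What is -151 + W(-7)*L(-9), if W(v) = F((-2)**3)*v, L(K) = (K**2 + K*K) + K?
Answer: -151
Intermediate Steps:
Q(r) = r**2
L(K) = K + 2*K**2 (L(K) = (K**2 + K**2) + K = 2*K**2 + K = K + 2*K**2)
F(U) = 0 (F(U) = 0**2*sqrt(U) = 0*sqrt(U) = 0)
W(v) = 0 (W(v) = 0*v = 0)
-151 + W(-7)*L(-9) = -151 + 0*(-9*(1 + 2*(-9))) = -151 + 0*(-9*(1 - 18)) = -151 + 0*(-9*(-17)) = -151 + 0*153 = -151 + 0 = -151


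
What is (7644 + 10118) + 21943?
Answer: 39705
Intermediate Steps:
(7644 + 10118) + 21943 = 17762 + 21943 = 39705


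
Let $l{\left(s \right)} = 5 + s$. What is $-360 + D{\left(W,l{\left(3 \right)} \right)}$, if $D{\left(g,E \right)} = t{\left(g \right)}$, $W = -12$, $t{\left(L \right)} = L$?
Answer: $-372$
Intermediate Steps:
$D{\left(g,E \right)} = g$
$-360 + D{\left(W,l{\left(3 \right)} \right)} = -360 - 12 = -372$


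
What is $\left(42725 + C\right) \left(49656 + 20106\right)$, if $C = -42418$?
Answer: $21416934$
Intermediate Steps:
$\left(42725 + C\right) \left(49656 + 20106\right) = \left(42725 - 42418\right) \left(49656 + 20106\right) = 307 \cdot 69762 = 21416934$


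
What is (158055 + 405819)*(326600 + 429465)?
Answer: 426325395810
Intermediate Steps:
(158055 + 405819)*(326600 + 429465) = 563874*756065 = 426325395810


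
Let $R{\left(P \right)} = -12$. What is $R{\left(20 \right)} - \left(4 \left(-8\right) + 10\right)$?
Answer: $10$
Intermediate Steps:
$R{\left(20 \right)} - \left(4 \left(-8\right) + 10\right) = -12 - \left(4 \left(-8\right) + 10\right) = -12 - \left(-32 + 10\right) = -12 - -22 = -12 + 22 = 10$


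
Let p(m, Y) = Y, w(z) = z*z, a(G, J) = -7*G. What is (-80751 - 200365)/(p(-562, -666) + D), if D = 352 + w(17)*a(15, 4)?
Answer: 281116/30659 ≈ 9.1691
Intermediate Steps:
w(z) = z**2
D = -29993 (D = 352 + 17**2*(-7*15) = 352 + 289*(-105) = 352 - 30345 = -29993)
(-80751 - 200365)/(p(-562, -666) + D) = (-80751 - 200365)/(-666 - 29993) = -281116/(-30659) = -281116*(-1/30659) = 281116/30659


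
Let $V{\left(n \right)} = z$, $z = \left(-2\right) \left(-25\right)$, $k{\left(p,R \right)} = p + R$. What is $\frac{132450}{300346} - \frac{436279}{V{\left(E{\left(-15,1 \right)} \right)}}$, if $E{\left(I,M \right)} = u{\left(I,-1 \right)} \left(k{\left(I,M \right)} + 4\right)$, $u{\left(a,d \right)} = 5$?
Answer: $- \frac{65514015017}{7508650} \approx -8725.1$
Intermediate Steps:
$k{\left(p,R \right)} = R + p$
$E{\left(I,M \right)} = 20 + 5 I + 5 M$ ($E{\left(I,M \right)} = 5 \left(\left(M + I\right) + 4\right) = 5 \left(\left(I + M\right) + 4\right) = 5 \left(4 + I + M\right) = 20 + 5 I + 5 M$)
$z = 50$
$V{\left(n \right)} = 50$
$\frac{132450}{300346} - \frac{436279}{V{\left(E{\left(-15,1 \right)} \right)}} = \frac{132450}{300346} - \frac{436279}{50} = 132450 \cdot \frac{1}{300346} - \frac{436279}{50} = \frac{66225}{150173} - \frac{436279}{50} = - \frac{65514015017}{7508650}$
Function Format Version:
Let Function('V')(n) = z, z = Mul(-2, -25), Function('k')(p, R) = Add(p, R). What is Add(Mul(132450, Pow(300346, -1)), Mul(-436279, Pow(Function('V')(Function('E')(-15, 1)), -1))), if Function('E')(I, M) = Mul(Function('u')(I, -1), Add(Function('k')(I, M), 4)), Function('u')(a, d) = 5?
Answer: Rational(-65514015017, 7508650) ≈ -8725.1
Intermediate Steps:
Function('k')(p, R) = Add(R, p)
Function('E')(I, M) = Add(20, Mul(5, I), Mul(5, M)) (Function('E')(I, M) = Mul(5, Add(Add(M, I), 4)) = Mul(5, Add(Add(I, M), 4)) = Mul(5, Add(4, I, M)) = Add(20, Mul(5, I), Mul(5, M)))
z = 50
Function('V')(n) = 50
Add(Mul(132450, Pow(300346, -1)), Mul(-436279, Pow(Function('V')(Function('E')(-15, 1)), -1))) = Add(Mul(132450, Pow(300346, -1)), Mul(-436279, Pow(50, -1))) = Add(Mul(132450, Rational(1, 300346)), Mul(-436279, Rational(1, 50))) = Add(Rational(66225, 150173), Rational(-436279, 50)) = Rational(-65514015017, 7508650)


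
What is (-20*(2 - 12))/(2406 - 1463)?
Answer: 200/943 ≈ 0.21209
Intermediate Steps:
(-20*(2 - 12))/(2406 - 1463) = -20*(-10)/943 = 200*(1/943) = 200/943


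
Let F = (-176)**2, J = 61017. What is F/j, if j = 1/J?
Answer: 1890062592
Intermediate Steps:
F = 30976
j = 1/61017 ≈ 1.6389e-5
F/j = 30976/(1/61017) = 30976*61017 = 1890062592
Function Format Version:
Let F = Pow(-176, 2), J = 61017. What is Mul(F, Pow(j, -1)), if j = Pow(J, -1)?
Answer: 1890062592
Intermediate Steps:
F = 30976
j = Rational(1, 61017) (j = Pow(61017, -1) = Rational(1, 61017) ≈ 1.6389e-5)
Mul(F, Pow(j, -1)) = Mul(30976, Pow(Rational(1, 61017), -1)) = Mul(30976, 61017) = 1890062592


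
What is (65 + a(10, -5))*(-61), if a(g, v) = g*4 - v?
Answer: -6710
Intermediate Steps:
a(g, v) = -v + 4*g (a(g, v) = 4*g - v = -v + 4*g)
(65 + a(10, -5))*(-61) = (65 + (-1*(-5) + 4*10))*(-61) = (65 + (5 + 40))*(-61) = (65 + 45)*(-61) = 110*(-61) = -6710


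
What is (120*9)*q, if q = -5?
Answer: -5400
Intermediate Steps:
(120*9)*q = (120*9)*(-5) = 1080*(-5) = -5400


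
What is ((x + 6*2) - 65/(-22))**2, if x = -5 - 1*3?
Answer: 23409/484 ≈ 48.366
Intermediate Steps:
x = -8 (x = -5 - 3 = -8)
((x + 6*2) - 65/(-22))**2 = ((-8 + 6*2) - 65/(-22))**2 = ((-8 + 12) - 65*(-1/22))**2 = (4 + 65/22)**2 = (153/22)**2 = 23409/484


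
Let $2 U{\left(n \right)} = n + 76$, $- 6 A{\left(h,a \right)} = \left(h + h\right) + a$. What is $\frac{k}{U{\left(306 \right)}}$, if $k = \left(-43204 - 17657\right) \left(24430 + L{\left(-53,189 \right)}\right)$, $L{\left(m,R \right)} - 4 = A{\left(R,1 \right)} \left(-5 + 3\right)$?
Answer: $- \frac{1494766447}{191} \approx -7.826 \cdot 10^{6}$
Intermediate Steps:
$A{\left(h,a \right)} = - \frac{h}{3} - \frac{a}{6}$ ($A{\left(h,a \right)} = - \frac{\left(h + h\right) + a}{6} = - \frac{2 h + a}{6} = - \frac{a + 2 h}{6} = - \frac{h}{3} - \frac{a}{6}$)
$L{\left(m,R \right)} = \frac{13}{3} + \frac{2 R}{3}$ ($L{\left(m,R \right)} = 4 + \left(- \frac{R}{3} - \frac{1}{6}\right) \left(-5 + 3\right) = 4 + \left(- \frac{R}{3} - \frac{1}{6}\right) \left(-2\right) = 4 + \left(- \frac{1}{6} - \frac{R}{3}\right) \left(-2\right) = 4 + \left(\frac{1}{3} + \frac{2 R}{3}\right) = \frac{13}{3} + \frac{2 R}{3}$)
$U{\left(n \right)} = 38 + \frac{n}{2}$ ($U{\left(n \right)} = \frac{n + 76}{2} = \frac{76 + n}{2} = 38 + \frac{n}{2}$)
$k = -1494766447$ ($k = \left(-43204 - 17657\right) \left(24430 + \left(\frac{13}{3} + \frac{2}{3} \cdot 189\right)\right) = - 60861 \left(24430 + \left(\frac{13}{3} + 126\right)\right) = - 60861 \left(24430 + \frac{391}{3}\right) = \left(-60861\right) \frac{73681}{3} = -1494766447$)
$\frac{k}{U{\left(306 \right)}} = - \frac{1494766447}{38 + \frac{1}{2} \cdot 306} = - \frac{1494766447}{38 + 153} = - \frac{1494766447}{191}$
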